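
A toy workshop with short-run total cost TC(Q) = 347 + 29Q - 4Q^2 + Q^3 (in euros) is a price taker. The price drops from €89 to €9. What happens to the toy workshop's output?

Output falls from 6 to 0 (the firm shuts down)

MC = 29 - 8Q + 3Q^2; the shutdown threshold is min AVC = €25 (at Q = 2).
At P = €89 ≥ min AVC, set P = MC on the rising branch: Q = 6.
At P = €9 < min AVC = €25, price no longer covers variable cost at any output, so the firm shuts down: Q = 0.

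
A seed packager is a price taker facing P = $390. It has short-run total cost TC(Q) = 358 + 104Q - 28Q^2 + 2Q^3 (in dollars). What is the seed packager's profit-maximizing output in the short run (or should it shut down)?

Produce at Q = 13

Strip out fixed cost: VC = 104Q - 28Q^2 + 2Q^3. Then AVC = 104 - 28Q + 2Q^2 and MC = 104 - 56Q + 6Q^2.
The AVC parabola has its vertex at Q = 28/4 = 7, where AVC = 104 - 28·7 + 2·7^2 = $6.
Since P = $390 ≥ min AVC = $6, price covers variable cost and the firm should produce.
P = MC gives -286 - 56Q + 6Q^2 = 0, with roots -11/3 and 13. Take the larger (rising MC): Q* = 13.
Check: AVC at Q = 13 is $78 ≤ P, so revenue covers variable cost.
Profit = P·Q − TC = 390·13 − 1372 = $3698.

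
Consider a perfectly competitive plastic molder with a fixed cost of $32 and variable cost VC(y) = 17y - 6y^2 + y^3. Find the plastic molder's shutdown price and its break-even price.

Shutdown price = $8; break-even price = $17

Shutdown price = min AVC. AVC = 17 - 6y + y^2, with vertex at y = 3 and minimum $8.
ATC = 32/y + 17 - 6y + y^2. Setting dATC/dy = −32/y^2 − 6 + 2y = 0 gives y = 4 (since 2·4^3 − 6·4^2 = 32).
min ATC = 32/4 + 17 − 6·4 + 4^2 = $17. That is the break-even price.
Between these two prices the firm operates at a loss; above $17 it earns a profit.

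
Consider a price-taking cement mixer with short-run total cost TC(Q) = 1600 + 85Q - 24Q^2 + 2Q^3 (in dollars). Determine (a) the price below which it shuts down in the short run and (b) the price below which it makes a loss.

AVC = 85 - 24Q + 2Q^2; minimized at Q = 6, giving min AVC = $13. That is the shutdown price.
ATC = 1600/Q + 85 - 24Q + 2Q^2. Setting dATC/dQ = −1600/Q^2 − 24 + 4Q = 0 gives Q = 10 (since 4·10^3 − 24·10^2 = 1600).
min ATC = 1600/10 + 85 − 24·10 + 2·10^2 = $205. That is the break-even price.
For $13 ≤ P < $205 the firm produces at a loss; below $13 it shuts down.

Shutdown price = $13; break-even price = $205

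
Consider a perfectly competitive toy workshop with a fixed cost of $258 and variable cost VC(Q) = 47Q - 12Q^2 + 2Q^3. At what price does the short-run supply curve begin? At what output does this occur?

$29 per unit, at Q = 3

The shutdown price is the minimum of AVC. VC = 47Q - 12Q^2 + 2Q^3, so AVC = 47 - 12Q + 2Q^2.
At the minimum of AVC, MC = AVC. MC = 47 - 24Q + 6Q^2; setting MC = AVC gives 4Q^2 - 12Q = 0, so Q = 3. min AVC = 29.
So the shutdown price is $29.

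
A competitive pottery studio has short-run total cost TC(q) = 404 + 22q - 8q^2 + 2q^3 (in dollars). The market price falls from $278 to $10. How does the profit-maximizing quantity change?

MC = 22 - 16q + 6q^2; the shutdown threshold is min AVC = $14 (at q = 2).
With P = $278 above the shutdown price, P = MC gives q = 8.
At P = $10 < min AVC = $14, price no longer covers variable cost at any output, so the firm shuts down: q = 0.

Output falls from 8 to 0 (the firm shuts down)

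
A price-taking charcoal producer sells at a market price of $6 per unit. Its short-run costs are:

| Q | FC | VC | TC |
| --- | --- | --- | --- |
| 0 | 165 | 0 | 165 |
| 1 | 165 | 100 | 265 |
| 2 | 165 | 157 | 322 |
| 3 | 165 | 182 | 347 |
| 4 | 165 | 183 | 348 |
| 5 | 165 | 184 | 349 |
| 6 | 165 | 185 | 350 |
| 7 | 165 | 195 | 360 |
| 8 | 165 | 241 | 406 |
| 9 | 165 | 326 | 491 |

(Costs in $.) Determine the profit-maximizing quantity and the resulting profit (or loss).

Q = 0 (shut down); profit = -$165

Tabulate TR − TC: Q=0: -165; Q=1: -259; Q=2: -310; Q=3: -329; Q=4: -324; Q=5: -319; Q=6: -314; Q=7: -318; Q=8: -358; Q=9: -437.
Profit is highest at Q = 0. Equivalently, the lowest AVC in the table is 195/7 ≈ $27.86 at Q = 7, and P = $6 falls below it — price never covers variable cost, so the firm shuts down and loses only its fixed cost.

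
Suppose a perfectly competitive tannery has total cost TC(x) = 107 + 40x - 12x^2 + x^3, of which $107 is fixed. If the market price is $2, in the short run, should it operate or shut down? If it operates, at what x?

Variable cost is VC = 40x - 12x^2 + x^3, so AVC = VC/x = 40 - 12x + x^2 and MC = dTC/dx = 40 - 24x + 3x^2.
AVC hits its minimum where MC = AVC, at x = 6, giving min AVC = 40 - 12·6 + 6^2 = $4.
P = $2 lies below min AVC = $4; no output level covers variable cost.
The firm minimizes its loss by shutting down and losing only its fixed cost of $107.

Shut down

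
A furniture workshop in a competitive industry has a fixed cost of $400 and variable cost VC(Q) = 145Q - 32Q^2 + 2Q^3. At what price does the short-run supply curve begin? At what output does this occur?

$17 per unit, at Q = 8

Short-run supply begins at min AVC. From VC = 145Q - 32Q^2 + 2Q^3, AVC = 145 - 32Q + 2Q^2.
dAVC/dQ = -32 + 4Q = 0 gives Q = 8. min AVC = 145 - 32·8 + 2·8^2 = 17.
So the shutdown price is $17.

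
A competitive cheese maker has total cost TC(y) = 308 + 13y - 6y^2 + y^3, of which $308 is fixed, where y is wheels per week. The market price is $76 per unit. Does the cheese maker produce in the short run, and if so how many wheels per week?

Strip out fixed cost: VC = 13y - 6y^2 + y^3. Then AVC = 13 - 6y + y^2 and MC = 13 - 12y + 3y^2.
AVC is minimized where dAVC/dy = -6 + 2y = 0, at y = 3; min AVC = 13 - 6·3 + 3^2 = $4.
Because $76 ≥ $4, revenue can cover variable cost; the firm operates.
Set P = MC: 76 = 13 - 12y + 3y^2 → -63 - 12y + 3y^2 = 0. The roots are y = -3 and y = 7; the profit-maximizing output is on the rising part of MC, so y* = 7.
Check: AVC at y = 7 is $20 ≤ P, so revenue covers variable cost.
Profit = P·y − TC = 76·7 − 448 = $84.

Produce at y = 7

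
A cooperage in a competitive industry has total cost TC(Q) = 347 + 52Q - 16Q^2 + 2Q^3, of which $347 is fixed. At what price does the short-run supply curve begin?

$20 per unit

The shutdown price is the minimum of AVC. VC = 52Q - 16Q^2 + 2Q^3, so AVC = 52 - 16Q + 2Q^2.
At the minimum of AVC, MC = AVC. MC = 52 - 32Q + 6Q^2; setting MC = AVC gives 4Q^2 - 16Q = 0, so Q = 4. min AVC = 20.
The firm shuts down for any P below $20.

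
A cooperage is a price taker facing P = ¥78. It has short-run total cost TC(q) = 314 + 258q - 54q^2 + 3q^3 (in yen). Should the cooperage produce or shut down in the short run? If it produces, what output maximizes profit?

Produce at q = 10

Strip out fixed cost: VC = 258q - 54q^2 + 3q^3. Then AVC = 258 - 54q + 3q^2 and MC = 258 - 108q + 9q^2.
AVC is minimized where dAVC/dq = -54 + 6q = 0, at q = 9; min AVC = 258 - 54·9 + 3·9^2 = ¥15.
P = ¥78 exceeds min AVC = ¥15, so the firm stays open.
Solving P = MC: 180 - 108q + 9q^2 = 0 ⇒ q = 2 or 10. On the upward-sloping branch, q* = 10.
Check: AVC at q = 10 is ¥18 ≤ P, so revenue covers variable cost.
Profit = P·q − TC = 78·10 − 494 = ¥286.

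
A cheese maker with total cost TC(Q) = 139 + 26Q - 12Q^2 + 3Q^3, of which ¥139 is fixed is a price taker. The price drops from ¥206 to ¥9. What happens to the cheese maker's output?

MC = 26 - 24Q + 9Q^2; the shutdown threshold is min AVC = ¥14 (at Q = 2).
At P = ¥206 ≥ min AVC, set P = MC on the rising branch: Q = 6.
At P = ¥9 < min AVC = ¥14, price no longer covers variable cost at any output, so the firm shuts down: Q = 0.

Output falls from 6 to 0 (the firm shuts down)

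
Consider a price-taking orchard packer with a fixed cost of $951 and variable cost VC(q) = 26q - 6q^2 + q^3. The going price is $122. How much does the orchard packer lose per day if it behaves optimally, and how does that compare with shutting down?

Profit = -$311 at q = 8

AVC = 26 - 6q + q^2 has its minimum $17 at q = 3; price $122 clears that bar, so the firm operates.
MC = 26 - 12q + 3q^2. Setting P = MC and taking the root on the rising branch gives q* = 8.
TR = 122·8 = 976. TC = 951 + 336 = 1287. Profit = 976 − 1287 = -$311.
By producing, the firm covers all variable cost plus $640 of fixed cost; shutting down would lose the full $951.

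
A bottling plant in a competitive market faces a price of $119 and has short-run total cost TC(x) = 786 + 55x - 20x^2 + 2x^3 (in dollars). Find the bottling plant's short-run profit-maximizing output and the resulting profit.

Profit = -$18 at x = 8

AVC = 55 - 20x + 2x^2; min AVC = $5 at x = 5. Since P = $119 ≥ min AVC, the firm produces.
MC = 55 - 40x + 6x^2. Setting P = MC and taking the root on the rising branch gives x* = 8.
TR = 119·8 = 952. TC = 786 + 184 = 970. Profit = 952 − 970 = -$18.
Shutting down would mean losing the fixed cost of $786, so operating at a loss of $18 is better by $768.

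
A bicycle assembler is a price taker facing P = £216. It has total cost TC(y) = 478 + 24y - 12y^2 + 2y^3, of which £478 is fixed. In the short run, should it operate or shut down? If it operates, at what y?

From TC, MC = TC'(y) = 24 - 24y + 6y^2 and AVC = VC/y = 24 - 12y + 2y^2.
AVC is minimized where dAVC/dy = -12 + 4y = 0, at y = 3; min AVC = 24 - 12·3 + 2·3^2 = £6.
Because £216 ≥ £6, revenue can cover variable cost; the firm operates.
Set P = MC: 216 = 24 - 24y + 6y^2 → -192 - 24y + 6y^2 = 0. The roots are y = -4 and y = 8; the profit-maximizing output is on the rising part of MC, so y* = 8.
Check: AVC at y = 8 is £56 ≤ P, so revenue covers variable cost.
Profit = P·y − TC = 216·8 − 926 = £802.

Produce at y = 8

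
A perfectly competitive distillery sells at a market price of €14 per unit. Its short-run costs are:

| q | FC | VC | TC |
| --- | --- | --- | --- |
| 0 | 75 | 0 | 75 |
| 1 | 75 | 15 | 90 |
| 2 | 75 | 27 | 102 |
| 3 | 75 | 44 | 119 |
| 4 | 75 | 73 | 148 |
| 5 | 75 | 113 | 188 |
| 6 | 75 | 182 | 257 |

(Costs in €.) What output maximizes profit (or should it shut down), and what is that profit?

Compute π = P·q − TC at each output: q=0: -75; q=1: -76; q=2: -74; q=3: -77; q=4: -92; q=5: -118; q=6: -173.
Profit is maximized at q = 2. AVC there is 27/2 = €13.50 ≤ P, so producing beats shutting down (which would give -€75).

q = 2; profit = -€74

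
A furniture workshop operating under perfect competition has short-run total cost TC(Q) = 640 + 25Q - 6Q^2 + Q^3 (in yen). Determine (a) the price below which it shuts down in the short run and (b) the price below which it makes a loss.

Shutdown price = ¥16; break-even price = ¥121

AVC = 25 - 6Q + Q^2; minimized at Q = 3, giving min AVC = ¥16. That is the shutdown price.
ATC = 640/Q + 25 - 6Q + Q^2. Setting dATC/dQ = −640/Q^2 − 6 + 2Q = 0 gives Q = 8 (since 2·8^3 − 6·8^2 = 640).
min ATC = 640/8 + 25 − 6·8 + 8^2 = ¥121. That is the break-even price.
Between these two prices the firm operates at a loss; above ¥121 it earns a profit.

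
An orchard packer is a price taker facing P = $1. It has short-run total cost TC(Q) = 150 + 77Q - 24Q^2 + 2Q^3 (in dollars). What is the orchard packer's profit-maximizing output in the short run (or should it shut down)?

Variable cost is VC = 77Q - 24Q^2 + 2Q^3, so AVC = VC/Q = 77 - 24Q + 2Q^2 and MC = dTC/dQ = 77 - 48Q + 6Q^2.
AVC hits its minimum where MC = AVC, at Q = 6, giving min AVC = 77 - 24·6 + 2·6^2 = $5.
With P < min AVC ($1 < $5), every unit sold adds to the loss.
Shutting down limits the loss to fixed cost, $150.

Shut down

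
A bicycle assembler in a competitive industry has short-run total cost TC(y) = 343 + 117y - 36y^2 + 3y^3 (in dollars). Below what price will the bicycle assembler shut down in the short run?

$9 per unit

Short-run supply begins at min AVC. From VC = 117y - 36y^2 + 3y^3, AVC = 117 - 36y + 3y^2.
dAVC/dy = -36 + 6y = 0 gives y = 6. min AVC = 117 - 36·6 + 3·6^2 = 9.
For P < $9 the firm produces nothing.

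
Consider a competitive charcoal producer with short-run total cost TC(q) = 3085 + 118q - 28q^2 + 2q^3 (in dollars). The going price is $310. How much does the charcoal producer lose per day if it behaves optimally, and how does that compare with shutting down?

AVC = 118 - 28q + 2q^2; min AVC = $20 at q = 7. Since P = $310 ≥ min AVC, the firm produces.
MC = 118 - 56q + 6q^2. Setting P = MC and taking the root on the rising branch gives q* = 12.
TR = 310·12 = 3720. TC = 3085 + 840 = 3925. Profit = 3720 − 3925 = -$205.
By producing, the firm covers all variable cost plus $2880 of fixed cost; shutting down would lose the full $3085.

Profit = -$205 at q = 12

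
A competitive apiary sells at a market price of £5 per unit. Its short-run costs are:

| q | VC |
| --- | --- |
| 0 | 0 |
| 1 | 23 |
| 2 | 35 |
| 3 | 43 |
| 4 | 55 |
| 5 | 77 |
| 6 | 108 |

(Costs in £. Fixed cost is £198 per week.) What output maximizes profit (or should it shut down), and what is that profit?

q = 0 (shut down); profit = -£198

Tabulate TR − TC: q=0: -198; q=1: -216; q=2: -223; q=3: -226; q=4: -233; q=5: -250; q=6: -276.
Profit is highest at q = 0. Equivalently, the lowest AVC in the table is 55/4 ≈ £13.75 at q = 4, and P = £5 falls below it — price never covers variable cost, so the firm shuts down and loses only its fixed cost.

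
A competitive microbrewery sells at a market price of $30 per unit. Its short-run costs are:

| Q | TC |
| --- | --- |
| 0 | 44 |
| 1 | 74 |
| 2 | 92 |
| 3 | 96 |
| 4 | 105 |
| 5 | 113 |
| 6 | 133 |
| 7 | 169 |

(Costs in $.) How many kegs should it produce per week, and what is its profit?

Compute π = P·Q − TC at each output: Q=0: -44; Q=1: -44; Q=2: -32; Q=3: -6; Q=4: 15; Q=5: 37; Q=6: 47; Q=7: 41.
Profit is maximized at Q = 6. AVC there is 89/6 = $14.83 ≤ P, so producing beats shutting down (which would give -$44).

Q = 6; profit = $47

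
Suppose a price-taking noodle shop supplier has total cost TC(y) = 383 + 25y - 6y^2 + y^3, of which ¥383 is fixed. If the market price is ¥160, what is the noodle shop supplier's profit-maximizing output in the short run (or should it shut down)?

Produce at y = 9

Variable cost is VC = 25y - 6y^2 + y^3, so AVC = VC/y = 25 - 6y + y^2 and MC = dTC/dy = 25 - 12y + 3y^2.
AVC is minimized where dAVC/dy = -6 + 2y = 0, at y = 3; min AVC = 25 - 6·3 + 3^2 = ¥16.
Because ¥160 ≥ ¥16, revenue can cover variable cost; the firm operates.
P = MC gives -135 - 12y + 3y^2 = 0, with roots -5 and 9. Take the larger (rising MC): y* = 9.
Check: AVC at y = 9 is ¥52 ≤ P, so revenue covers variable cost.
Profit = P·y − TC = 160·9 − 851 = ¥589.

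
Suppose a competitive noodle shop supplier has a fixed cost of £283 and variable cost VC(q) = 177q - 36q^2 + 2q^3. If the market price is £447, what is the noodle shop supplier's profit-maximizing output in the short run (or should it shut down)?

Variable cost is VC = 177q - 36q^2 + 2q^3, so AVC = VC/q = 177 - 36q + 2q^2 and MC = dTC/dq = 177 - 72q + 6q^2.
AVC hits its minimum where MC = AVC, at q = 9, giving min AVC = 177 - 36·9 + 2·9^2 = £15.
P = £447 exceeds min AVC = £15, so the firm stays open.
Set P = MC: 447 = 177 - 72q + 6q^2 → -270 - 72q + 6q^2 = 0. The roots are q = -3 and q = 15; the profit-maximizing output is on the rising part of MC, so q* = 15.
Check: AVC at q = 15 is £87 ≤ P, so revenue covers variable cost.
Profit = P·q − TC = 447·15 − 1588 = £5117.

Produce at q = 15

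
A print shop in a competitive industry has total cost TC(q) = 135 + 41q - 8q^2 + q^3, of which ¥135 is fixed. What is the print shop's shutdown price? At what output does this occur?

¥25 per unit, at q = 4

The shutdown price is the minimum of AVC. VC = 41q - 8q^2 + q^3, so AVC = 41 - 8q + q^2.
dAVC/dq = -8 + 2q = 0 gives q = 4. min AVC = 41 - 8·4 + 4^2 = 25.
For P < ¥25 the firm produces nothing.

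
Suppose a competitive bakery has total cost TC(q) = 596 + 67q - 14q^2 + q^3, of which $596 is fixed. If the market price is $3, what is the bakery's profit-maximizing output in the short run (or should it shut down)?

From TC, MC = TC'(q) = 67 - 28q + 3q^2 and AVC = VC/q = 67 - 14q + q^2.
AVC is minimized where dAVC/dq = -14 + 2q = 0, at q = 7; min AVC = 67 - 14·7 + 7^2 = $18.
Since P = $3 < min AVC = $18, price fails to cover variable cost at any output.
The firm minimizes its loss by shutting down and losing only its fixed cost of $596.

Shut down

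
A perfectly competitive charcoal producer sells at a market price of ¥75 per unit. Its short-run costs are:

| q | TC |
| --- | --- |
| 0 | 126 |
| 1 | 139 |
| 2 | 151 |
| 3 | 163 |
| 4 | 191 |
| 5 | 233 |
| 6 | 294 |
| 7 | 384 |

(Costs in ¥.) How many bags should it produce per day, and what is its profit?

q = 6; profit = ¥156

Tabulate TR − TC: q=0: -126; q=1: -64; q=2: -1; q=3: 62; q=4: 109; q=5: 142; q=6: 156; q=7: 141.
Profit is maximized at q = 6. AVC there is 168/6 = ¥28 ≤ P, so producing beats shutting down (which would give -¥126).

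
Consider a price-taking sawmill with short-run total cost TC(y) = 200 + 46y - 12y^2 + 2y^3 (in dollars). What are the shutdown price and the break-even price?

AVC = 46 - 12y + 2y^2; minimized at y = 3, giving min AVC = $28. That is the shutdown price.
ATC = 200/y + 46 - 12y + 2y^2. Setting dATC/dy = −200/y^2 − 12 + 4y = 0 gives y = 5 (since 4·5^3 − 12·5^2 = 200).
min ATC = 200/5 + 46 − 12·5 + 2·5^2 = $76. That is the break-even price.
For $28 ≤ P < $76 the firm produces at a loss; below $28 it shuts down.

Shutdown price = $28; break-even price = $76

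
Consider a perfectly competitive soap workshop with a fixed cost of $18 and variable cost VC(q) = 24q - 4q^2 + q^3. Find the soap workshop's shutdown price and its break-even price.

Shutdown price = $20; break-even price = $27

AVC = 24 - 4q + q^2; minimized at q = 2, giving min AVC = $20. That is the shutdown price.
ATC = 18/q + 24 - 4q + q^2. Setting dATC/dq = −18/q^2 − 4 + 2q = 0 gives q = 3 (since 2·3^3 − 4·3^2 = 18).
min ATC = 18/3 + 24 − 4·3 + 3^2 = $27. That is the break-even price.
Between these two prices the firm operates at a loss; above $27 it earns a profit.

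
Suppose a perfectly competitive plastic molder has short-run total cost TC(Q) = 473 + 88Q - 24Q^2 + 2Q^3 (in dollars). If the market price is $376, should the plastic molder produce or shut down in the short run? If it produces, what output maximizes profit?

Produce at Q = 12

From TC, MC = TC'(Q) = 88 - 48Q + 6Q^2 and AVC = VC/Q = 88 - 24Q + 2Q^2.
AVC hits its minimum where MC = AVC, at Q = 6, giving min AVC = 88 - 24·6 + 2·6^2 = $16.
Because $376 ≥ $16, revenue can cover variable cost; the firm operates.
Set P = MC: 376 = 88 - 48Q + 6Q^2 → -288 - 48Q + 6Q^2 = 0. The roots are Q = -4 and Q = 12; the profit-maximizing output is on the rising part of MC, so Q* = 12.
Check: AVC at Q = 12 is $88 ≤ P, so revenue covers variable cost.
Profit = P·Q − TC = 376·12 − 1529 = $2983.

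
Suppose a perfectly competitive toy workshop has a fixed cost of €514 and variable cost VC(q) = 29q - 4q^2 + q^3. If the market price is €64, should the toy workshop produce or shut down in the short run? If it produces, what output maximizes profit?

Produce at q = 5

From TC, MC = TC'(q) = 29 - 8q + 3q^2 and AVC = VC/q = 29 - 4q + q^2.
The AVC parabola has its vertex at q = 4/2 = 2, where AVC = 29 - 4·2 + 2^2 = €25.
Since P = €64 ≥ min AVC = €25, price covers variable cost and the firm should produce.
Set P = MC: 64 = 29 - 8q + 3q^2 → -35 - 8q + 3q^2 = 0. The roots are q = -7/3 and q = 5; the profit-maximizing output is on the rising part of MC, so q* = 5.
Check: AVC at q = 5 is €34 ≤ P, so revenue covers variable cost.
Profit = P·q − TC = 64·5 − 684 = -€364, a loss, but smaller than the €514 fixed cost the firm would lose by shutting down.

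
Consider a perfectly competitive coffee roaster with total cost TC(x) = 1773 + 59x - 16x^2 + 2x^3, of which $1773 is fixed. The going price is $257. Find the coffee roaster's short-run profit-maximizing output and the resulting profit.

AVC = 59 - 16x + 2x^2 has its minimum $27 at x = 4; price $257 clears that bar, so the firm operates.
With MC = 59 - 32x + 6x^2, P = MC on the upward-sloping part at x* = 9.
TR = 257·9 = 2313. TC = 1773 + 693 = 2466. Profit = 2313 − 2466 = -$153.
Shutting down would mean losing the fixed cost of $1773, so operating at a loss of $153 is better by $1620.

Profit = -$153 at x = 9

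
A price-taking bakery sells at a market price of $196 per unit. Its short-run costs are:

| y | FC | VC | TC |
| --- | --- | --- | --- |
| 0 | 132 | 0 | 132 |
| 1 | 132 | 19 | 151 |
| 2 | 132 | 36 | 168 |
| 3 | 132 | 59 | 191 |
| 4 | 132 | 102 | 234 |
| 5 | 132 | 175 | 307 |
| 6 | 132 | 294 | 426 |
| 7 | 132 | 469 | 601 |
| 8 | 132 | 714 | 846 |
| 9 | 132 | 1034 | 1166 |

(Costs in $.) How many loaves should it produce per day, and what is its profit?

Compute π = P·y − TC at each output: y=0: -132; y=1: 45; y=2: 224; y=3: 397; y=4: 550; y=5: 673; y=6: 750; y=7: 771; y=8: 722; y=9: 598.
Profit is maximized at y = 7. AVC there is 469/7 = $67 ≤ P, so producing beats shutting down (which would give -$132).

y = 7; profit = $771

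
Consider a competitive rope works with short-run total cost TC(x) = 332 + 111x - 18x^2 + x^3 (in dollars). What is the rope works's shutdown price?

$30 per unit

Short-run supply begins at min AVC. From VC = 111x - 18x^2 + x^3, AVC = 111 - 18x + x^2.
dAVC/dx = -18 + 2x = 0 gives x = 9. min AVC = 111 - 18·9 + 9^2 = 30.
So the shutdown price is $30.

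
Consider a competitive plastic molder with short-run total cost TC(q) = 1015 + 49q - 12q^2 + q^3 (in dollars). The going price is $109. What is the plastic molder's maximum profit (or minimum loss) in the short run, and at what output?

AVC = 49 - 12q + q^2; min AVC = $13 at q = 6. Since P = $109 ≥ min AVC, the firm produces.
MC = 49 - 24q + 3q^2. Setting P = MC and taking the root on the rising branch gives q* = 10.
TR = 109·10 = 1090. TC = 1015 + 290 = 1305. Profit = 1090 − 1305 = -$215.
By producing, the firm covers all variable cost plus $800 of fixed cost; shutting down would lose the full $1015.

Profit = -$215 at q = 10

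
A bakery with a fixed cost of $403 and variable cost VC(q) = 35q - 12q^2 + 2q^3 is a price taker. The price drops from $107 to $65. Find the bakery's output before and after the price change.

MC = 35 - 24q + 6q^2; the shutdown threshold is min AVC = $17 (at q = 3).
With P = $107 above the shutdown price, P = MC gives q = 6.
At P = $65 ≥ min AVC, set P = MC: q = 5. The firm stays open but cuts output.

Output falls from 6 to 5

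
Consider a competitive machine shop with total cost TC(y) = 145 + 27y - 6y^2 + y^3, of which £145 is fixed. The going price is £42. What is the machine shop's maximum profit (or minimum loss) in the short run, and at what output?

Profit = -£45 at y = 5

AVC = 27 - 6y + y^2 has its minimum £18 at y = 3; price £42 clears that bar, so the firm operates.
With MC = 27 - 12y + 3y^2, P = MC on the upward-sloping part at y* = 5.
TR = 42·5 = 210. TC = 145 + 110 = 255. Profit = 210 − 255 = -£45.
By producing, the firm covers all variable cost plus £100 of fixed cost; shutting down would lose the full £145.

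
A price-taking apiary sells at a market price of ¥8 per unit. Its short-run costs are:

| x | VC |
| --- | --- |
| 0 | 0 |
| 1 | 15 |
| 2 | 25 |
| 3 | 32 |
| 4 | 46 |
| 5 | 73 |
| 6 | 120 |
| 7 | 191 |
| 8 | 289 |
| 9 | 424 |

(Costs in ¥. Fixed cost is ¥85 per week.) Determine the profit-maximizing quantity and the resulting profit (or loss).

x = 0 (shut down); profit = -¥85

Tabulate TR − TC: x=0: -85; x=1: -92; x=2: -94; x=3: -93; x=4: -99; x=5: -118; x=6: -157; x=7: -220; x=8: -310; x=9: -437.
Profit is highest at x = 0. Equivalently, the lowest AVC in the table is 32/3 ≈ ¥10.67 at x = 3, and P = ¥8 falls below it — price never covers variable cost, so the firm shuts down and loses only its fixed cost.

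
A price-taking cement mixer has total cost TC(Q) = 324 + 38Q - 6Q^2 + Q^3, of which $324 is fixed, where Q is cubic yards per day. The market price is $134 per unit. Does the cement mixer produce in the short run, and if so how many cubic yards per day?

Produce at Q = 8

Variable cost is VC = 38Q - 6Q^2 + Q^3, so AVC = VC/Q = 38 - 6Q + Q^2 and MC = dTC/dQ = 38 - 12Q + 3Q^2.
AVC is minimized where dAVC/dQ = -6 + 2Q = 0, at Q = 3; min AVC = 38 - 6·3 + 3^2 = $29.
P = $134 exceeds min AVC = $29, so the firm stays open.
Set P = MC: 134 = 38 - 12Q + 3Q^2 → -96 - 12Q + 3Q^2 = 0. The roots are Q = -4 and Q = 8; the profit-maximizing output is on the rising part of MC, so Q* = 8.
Check: AVC at Q = 8 is $54 ≤ P, so revenue covers variable cost.
Profit = P·Q − TC = 134·8 − 756 = $316.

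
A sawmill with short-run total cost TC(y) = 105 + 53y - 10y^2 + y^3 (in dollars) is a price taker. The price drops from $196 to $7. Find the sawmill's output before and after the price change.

MC = 53 - 20y + 3y^2; the shutdown threshold is min AVC = $28 (at y = 5).
With P = $196 above the shutdown price, P = MC gives y = 11.
At P = $7 < min AVC = $28, price no longer covers variable cost at any output, so the firm shuts down: y = 0.

Output falls from 11 to 0 (the firm shuts down)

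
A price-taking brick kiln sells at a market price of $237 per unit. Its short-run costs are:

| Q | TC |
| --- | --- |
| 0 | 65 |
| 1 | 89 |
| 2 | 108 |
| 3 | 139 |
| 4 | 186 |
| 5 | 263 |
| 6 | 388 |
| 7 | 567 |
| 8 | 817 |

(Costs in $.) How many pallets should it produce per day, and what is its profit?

Q = 7; profit = $1092

Tabulate TR − TC: Q=0: -65; Q=1: 148; Q=2: 366; Q=3: 572; Q=4: 762; Q=5: 922; Q=6: 1034; Q=7: 1092; Q=8: 1079.
Profit is maximized at Q = 7. AVC there is 502/7 = $71.71 ≤ P, so producing beats shutting down (which would give -$65).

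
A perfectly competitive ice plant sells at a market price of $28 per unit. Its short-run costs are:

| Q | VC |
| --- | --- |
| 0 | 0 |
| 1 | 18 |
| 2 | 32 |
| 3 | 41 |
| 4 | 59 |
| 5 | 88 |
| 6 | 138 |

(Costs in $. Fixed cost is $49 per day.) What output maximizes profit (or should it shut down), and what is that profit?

Q = 4; profit = $4

Tabulate TR − TC: Q=0: -49; Q=1: -39; Q=2: -25; Q=3: -6; Q=4: 4; Q=5: 3; Q=6: -19.
Profit is maximized at Q = 4. AVC there is 59/4 = $14.75 ≤ P, so producing beats shutting down (which would give -$49).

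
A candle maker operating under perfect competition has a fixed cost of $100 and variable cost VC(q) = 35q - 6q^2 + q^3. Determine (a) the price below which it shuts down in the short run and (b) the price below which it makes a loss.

AVC = 35 - 6q + q^2; minimized at q = 3, giving min AVC = $26. That is the shutdown price.
ATC = 100/q + 35 - 6q + q^2. Setting dATC/dq = −100/q^2 − 6 + 2q = 0 gives q = 5 (since 2·5^3 − 6·5^2 = 100).
min ATC = 100/5 + 35 − 6·5 + 5^2 = $50. That is the break-even price.
Between these two prices the firm operates at a loss; above $50 it earns a profit.

Shutdown price = $26; break-even price = $50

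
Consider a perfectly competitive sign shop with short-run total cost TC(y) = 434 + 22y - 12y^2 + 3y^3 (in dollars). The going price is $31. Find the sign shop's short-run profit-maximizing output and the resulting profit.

AVC = 22 - 12y + 3y^2 has its minimum $10 at y = 2; price $31 clears that bar, so the firm operates.
With MC = 22 - 24y + 9y^2, P = MC on the upward-sloping part at y* = 3.
TR = 31·3 = 93. TC = 434 + 39 = 473. Profit = 93 − 473 = -$380.
Shutting down would mean losing the fixed cost of $434, so operating at a loss of $380 is better by $54.

Profit = -$380 at y = 3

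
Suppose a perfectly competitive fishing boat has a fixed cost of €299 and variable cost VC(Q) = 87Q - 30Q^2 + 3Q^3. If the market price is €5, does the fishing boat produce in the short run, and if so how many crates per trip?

Shut down

Strip out fixed cost: VC = 87Q - 30Q^2 + 3Q^3. Then AVC = 87 - 30Q + 3Q^2 and MC = 87 - 60Q + 9Q^2.
The AVC parabola has its vertex at Q = 30/6 = 5, where AVC = 87 - 30·5 + 3·5^2 = €12.
With P < min AVC (€5 < €12), every unit sold adds to the loss.
Best response: produce nothing and absorb the €299 fixed cost.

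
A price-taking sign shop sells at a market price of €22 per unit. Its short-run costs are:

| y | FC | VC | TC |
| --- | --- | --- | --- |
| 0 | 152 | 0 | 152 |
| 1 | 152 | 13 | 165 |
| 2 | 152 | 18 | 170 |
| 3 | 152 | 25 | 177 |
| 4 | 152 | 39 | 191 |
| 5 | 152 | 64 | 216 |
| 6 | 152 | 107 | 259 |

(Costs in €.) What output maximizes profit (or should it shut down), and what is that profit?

y = 4; profit = -€103

Profit at each row (π = 22y − TC): y=0: -152; y=1: -143; y=2: -126; y=3: -111; y=4: -103; y=5: -106; y=6: -127.
Profit is maximized at y = 4. AVC there is 39/4 = €9.75 ≤ P, so producing beats shutting down (which would give -€152).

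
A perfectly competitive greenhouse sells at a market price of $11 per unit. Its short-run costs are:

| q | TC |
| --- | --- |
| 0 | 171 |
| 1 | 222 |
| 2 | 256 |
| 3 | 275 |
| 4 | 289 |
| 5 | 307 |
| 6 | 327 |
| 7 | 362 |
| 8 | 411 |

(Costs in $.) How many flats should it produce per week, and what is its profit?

Compute π = P·q − TC at each output: q=0: -171; q=1: -211; q=2: -234; q=3: -242; q=4: -245; q=5: -252; q=6: -261; q=7: -285; q=8: -323.
Profit is highest at q = 0. Equivalently, the lowest AVC in the table is 156/6 ≈ $26 at q = 6, and P = $11 falls below it — price never covers variable cost, so the firm shuts down and loses only its fixed cost.

q = 0 (shut down); profit = -$171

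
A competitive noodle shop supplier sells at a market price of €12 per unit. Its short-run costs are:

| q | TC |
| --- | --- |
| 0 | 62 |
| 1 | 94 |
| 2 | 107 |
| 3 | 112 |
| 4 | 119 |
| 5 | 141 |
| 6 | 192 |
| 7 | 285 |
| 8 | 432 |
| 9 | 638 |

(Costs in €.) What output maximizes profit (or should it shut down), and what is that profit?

Compute π = P·q − TC at each output: q=0: -62; q=1: -82; q=2: -83; q=3: -76; q=4: -71; q=5: -81; q=6: -120; q=7: -201; q=8: -336; q=9: -530.
Profit is highest at q = 0. Equivalently, the lowest AVC in the table is 57/4 ≈ €14.25 at q = 4, and P = €12 falls below it — price never covers variable cost, so the firm shuts down and loses only its fixed cost.

q = 0 (shut down); profit = -€62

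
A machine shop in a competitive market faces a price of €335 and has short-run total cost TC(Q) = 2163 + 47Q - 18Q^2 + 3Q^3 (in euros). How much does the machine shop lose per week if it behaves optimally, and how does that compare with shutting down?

Profit = -€243 at Q = 8

AVC = 47 - 18Q + 3Q^2 has its minimum €20 at Q = 3; price €335 clears that bar, so the firm operates.
With MC = 47 - 36Q + 9Q^2, P = MC on the upward-sloping part at Q* = 8.
TR = 335·8 = 2680. TC = 2163 + 760 = 2923. Profit = 2680 − 2923 = -€243.
By producing, the firm covers all variable cost plus €1920 of fixed cost; shutting down would lose the full €2163.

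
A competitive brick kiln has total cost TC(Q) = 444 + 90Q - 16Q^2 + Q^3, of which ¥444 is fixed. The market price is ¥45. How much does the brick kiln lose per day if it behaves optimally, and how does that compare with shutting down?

Profit = -¥282 at Q = 9

AVC = 90 - 16Q + Q^2; min AVC = ¥26 at Q = 8. Since P = ¥45 ≥ min AVC, the firm produces.
MC = 90 - 32Q + 3Q^2. Setting P = MC and taking the root on the rising branch gives Q* = 9.
TR = 45·9 = 405. TC = 444 + 243 = 687. Profit = 405 − 687 = -¥282.
By producing, the firm covers all variable cost plus ¥162 of fixed cost; shutting down would lose the full ¥444.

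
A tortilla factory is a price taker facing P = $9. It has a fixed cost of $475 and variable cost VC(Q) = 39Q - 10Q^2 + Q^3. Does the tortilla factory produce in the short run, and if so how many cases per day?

From TC, MC = TC'(Q) = 39 - 20Q + 3Q^2 and AVC = VC/Q = 39 - 10Q + Q^2.
AVC is minimized where dAVC/dQ = -10 + 2Q = 0, at Q = 5; min AVC = 39 - 10·5 + 5^2 = $14.
Since P = $9 < min AVC = $14, price fails to cover variable cost at any output.
Shutting down limits the loss to fixed cost, $475.

Shut down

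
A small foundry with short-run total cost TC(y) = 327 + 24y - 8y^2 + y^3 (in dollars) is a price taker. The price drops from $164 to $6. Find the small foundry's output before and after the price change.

Output falls from 10 to 0 (the firm shuts down)

MC = 24 - 16y + 3y^2; the shutdown threshold is min AVC = $8 (at y = 4).
At P = $164 ≥ min AVC, set P = MC on the rising branch: y = 10.
At P = $6 < min AVC = $8, price no longer covers variable cost at any output, so the firm shuts down: y = 0.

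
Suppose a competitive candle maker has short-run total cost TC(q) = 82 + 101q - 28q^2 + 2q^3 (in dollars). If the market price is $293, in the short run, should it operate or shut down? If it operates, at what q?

Strip out fixed cost: VC = 101q - 28q^2 + 2q^3. Then AVC = 101 - 28q + 2q^2 and MC = 101 - 56q + 6q^2.
The AVC parabola has its vertex at q = 28/4 = 7, where AVC = 101 - 28·7 + 2·7^2 = $3.
Because $293 ≥ $3, revenue can cover variable cost; the firm operates.
Set P = MC: 293 = 101 - 56q + 6q^2 → -192 - 56q + 6q^2 = 0. The roots are q = -8/3 and q = 12; the profit-maximizing output is on the rising part of MC, so q* = 12.
Check: AVC at q = 12 is $53 ≤ P, so revenue covers variable cost.
Profit = P·q − TC = 293·12 − 718 = $2798.

Produce at q = 12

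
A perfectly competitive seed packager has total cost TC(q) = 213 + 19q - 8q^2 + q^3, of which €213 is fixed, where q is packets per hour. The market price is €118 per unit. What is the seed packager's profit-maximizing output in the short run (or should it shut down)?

Strip out fixed cost: VC = 19q - 8q^2 + q^3. Then AVC = 19 - 8q + q^2 and MC = 19 - 16q + 3q^2.
The AVC parabola has its vertex at q = 8/2 = 4, where AVC = 19 - 8·4 + 4^2 = €3.
Because €118 ≥ €3, revenue can cover variable cost; the firm operates.
Solving P = MC: -99 - 16q + 3q^2 = 0 ⇒ q = -11/3 or 9. On the upward-sloping branch, q* = 9.
Check: AVC at q = 9 is €28 ≤ P, so revenue covers variable cost.
Profit = P·q − TC = 118·9 − 465 = €597.

Produce at q = 9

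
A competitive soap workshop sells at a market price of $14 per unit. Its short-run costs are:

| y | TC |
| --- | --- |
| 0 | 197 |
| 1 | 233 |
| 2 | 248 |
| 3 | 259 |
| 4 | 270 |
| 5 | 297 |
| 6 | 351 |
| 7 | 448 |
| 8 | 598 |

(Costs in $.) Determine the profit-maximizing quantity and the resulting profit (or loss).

Compute π = P·y − TC at each output: y=0: -197; y=1: -219; y=2: -220; y=3: -217; y=4: -214; y=5: -227; y=6: -267; y=7: -350; y=8: -486.
Profit is highest at y = 0. Equivalently, the lowest AVC in the table is 73/4 ≈ $18.25 at y = 4, and P = $14 falls below it — price never covers variable cost, so the firm shuts down and loses only its fixed cost.

y = 0 (shut down); profit = -$197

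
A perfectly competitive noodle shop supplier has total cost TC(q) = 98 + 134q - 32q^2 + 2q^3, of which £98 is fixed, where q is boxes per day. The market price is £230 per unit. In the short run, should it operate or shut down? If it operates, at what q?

From TC, MC = TC'(q) = 134 - 64q + 6q^2 and AVC = VC/q = 134 - 32q + 2q^2.
The AVC parabola has its vertex at q = 32/4 = 8, where AVC = 134 - 32·8 + 2·8^2 = £6.
Because £230 ≥ £6, revenue can cover variable cost; the firm operates.
P = MC gives -96 - 64q + 6q^2 = 0, with roots -4/3 and 12. Take the larger (rising MC): q* = 12.
Check: AVC at q = 12 is £38 ≤ P, so revenue covers variable cost.
Profit = P·q − TC = 230·12 − 554 = £2206.

Produce at q = 12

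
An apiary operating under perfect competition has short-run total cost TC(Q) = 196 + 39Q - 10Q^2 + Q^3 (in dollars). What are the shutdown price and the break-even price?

AVC = 39 - 10Q + Q^2; minimized at Q = 5, giving min AVC = $14. That is the shutdown price.
ATC = 196/Q + 39 - 10Q + Q^2. Setting dATC/dQ = −196/Q^2 − 10 + 2Q = 0 gives Q = 7 (since 2·7^3 − 10·7^2 = 196).
min ATC = 196/7 + 39 − 10·7 + 7^2 = $46. That is the break-even price.
Between these two prices the firm operates at a loss; above $46 it earns a profit.

Shutdown price = $14; break-even price = $46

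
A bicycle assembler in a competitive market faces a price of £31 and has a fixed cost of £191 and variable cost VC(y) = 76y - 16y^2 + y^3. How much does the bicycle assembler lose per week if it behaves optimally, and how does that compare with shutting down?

Profit = -£29 at y = 9

AVC = 76 - 16y + y^2; min AVC = £12 at y = 8. Since P = £31 ≥ min AVC, the firm produces.
With MC = 76 - 32y + 3y^2, P = MC on the upward-sloping part at y* = 9.
TR = 31·9 = 279. TC = 191 + 117 = 308. Profit = 279 − 308 = -£29.
By producing, the firm covers all variable cost plus £162 of fixed cost; shutting down would lose the full £191.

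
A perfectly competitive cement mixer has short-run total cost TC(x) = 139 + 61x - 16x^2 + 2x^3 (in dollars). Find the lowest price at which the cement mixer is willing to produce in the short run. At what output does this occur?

The shutdown price is the minimum of AVC. VC = 61x - 16x^2 + 2x^3, so AVC = 61 - 16x + 2x^2.
dAVC/dx = -16 + 4x = 0 gives x = 4. min AVC = 61 - 16·4 + 2·4^2 = 29.
The firm shuts down for any P below $29.

$29 per unit, at x = 4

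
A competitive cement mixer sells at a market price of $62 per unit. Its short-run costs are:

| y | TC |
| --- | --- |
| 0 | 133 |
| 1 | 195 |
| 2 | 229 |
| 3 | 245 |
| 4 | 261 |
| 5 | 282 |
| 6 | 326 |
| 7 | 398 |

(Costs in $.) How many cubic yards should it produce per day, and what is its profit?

y = 6; profit = $46

Compute π = P·y − TC at each output: y=0: -133; y=1: -133; y=2: -105; y=3: -59; y=4: -13; y=5: 28; y=6: 46; y=7: 36.
Profit is maximized at y = 6. AVC there is 193/6 = $32.17 ≤ P, so producing beats shutting down (which would give -$133).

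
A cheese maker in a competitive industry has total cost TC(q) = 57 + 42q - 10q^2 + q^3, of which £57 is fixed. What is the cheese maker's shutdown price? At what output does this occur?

£17 per unit, at q = 5

The firm shuts down when price falls below the minimum of average variable cost. AVC = VC/q = 42 - 10q + q^2.
At the minimum of AVC, MC = AVC. MC = 42 - 20q + 3q^2; setting MC = AVC gives 2q^2 - 10q = 0, so q = 5. min AVC = 17.
So the shutdown price is £17.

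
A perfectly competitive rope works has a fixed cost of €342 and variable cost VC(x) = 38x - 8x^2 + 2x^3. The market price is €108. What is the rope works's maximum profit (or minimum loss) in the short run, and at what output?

AVC = 38 - 8x + 2x^2; min AVC = €30 at x = 2. Since P = €108 ≥ min AVC, the firm produces.
With MC = 38 - 16x + 6x^2, P = MC on the upward-sloping part at x* = 5.
TR = 108·5 = 540. TC = 342 + 240 = 582. Profit = 540 − 582 = -€42.
Shutting down would mean losing the fixed cost of €342, so operating at a loss of €42 is better by €300.

Profit = -€42 at x = 5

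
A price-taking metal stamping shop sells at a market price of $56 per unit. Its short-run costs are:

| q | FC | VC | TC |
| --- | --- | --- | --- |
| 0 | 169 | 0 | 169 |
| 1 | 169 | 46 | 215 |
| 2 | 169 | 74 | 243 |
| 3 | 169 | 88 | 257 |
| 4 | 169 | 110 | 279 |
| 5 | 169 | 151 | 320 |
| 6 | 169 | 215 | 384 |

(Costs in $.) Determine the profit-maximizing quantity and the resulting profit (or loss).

Profit at each row (π = 56q − TC): q=0: -169; q=1: -159; q=2: -131; q=3: -89; q=4: -55; q=5: -40; q=6: -48.
Profit is maximized at q = 5. AVC there is 151/5 = $30.20 ≤ P, so producing beats shutting down (which would give -$169).

q = 5; profit = -$40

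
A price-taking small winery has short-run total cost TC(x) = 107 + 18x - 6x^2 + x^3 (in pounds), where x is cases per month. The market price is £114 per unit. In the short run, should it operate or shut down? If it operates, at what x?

Strip out fixed cost: VC = 18x - 6x^2 + x^3. Then AVC = 18 - 6x + x^2 and MC = 18 - 12x + 3x^2.
The AVC parabola has its vertex at x = 6/2 = 3, where AVC = 18 - 6·3 + 3^2 = £9.
Because £114 ≥ £9, revenue can cover variable cost; the firm operates.
Solving P = MC: -96 - 12x + 3x^2 = 0 ⇒ x = -4 or 8. On the upward-sloping branch, x* = 8.
Check: AVC at x = 8 is £34 ≤ P, so revenue covers variable cost.
Profit = P·x − TC = 114·8 − 379 = £533.

Produce at x = 8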